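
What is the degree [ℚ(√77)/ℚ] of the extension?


√77 has minimal polynomial x² - 77 (irreducible over ℚ since 77 is squarefree)

[ℚ(√77)/ℚ] = 2


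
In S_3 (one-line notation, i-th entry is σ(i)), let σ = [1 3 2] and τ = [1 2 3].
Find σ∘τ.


σ∘τ: apply τ first, then σ
1 →τ 1 →σ 1
2 →τ 2 →σ 3
3 →τ 3 →σ 2

σ∘τ = [1 3 2]


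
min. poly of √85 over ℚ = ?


√85 satisfies x² - 85 = 0, irreducible over ℚ since 85 is squarefree

Minimal polynomial: x² - 85


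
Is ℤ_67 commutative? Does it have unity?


ℤ_67 is a commutative ring with unity 1; 67 is prime, so ℤ_67 is a field (hence an integral domain)
Commutative: Yes
Integral domain: Yes
Has unity: Yes

ℤ_67: Commutative=Yes, Unity=Yes


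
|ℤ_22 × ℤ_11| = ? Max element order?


|ℤ_22 × ℤ_11| = 22 × 11 = 242
Max element order = lcm(22,11) = 22
Cyclic? No (gcd=11)

|ℤ_22×ℤ_11| = 242, max element order = 22


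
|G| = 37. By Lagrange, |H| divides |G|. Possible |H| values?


Lagrange's theorem: |H| divides |G|
|G| = 37
Divisors of 37: 1, 37

Possible subgroup orders: {1, 37}


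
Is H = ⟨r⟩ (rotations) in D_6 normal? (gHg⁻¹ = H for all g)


H = ⟨r⟩ (rotations) in D_6
The rotation subgroup ⟨r⟩ has index 2 in D_6, so it is normal

Yes, normal subgroup


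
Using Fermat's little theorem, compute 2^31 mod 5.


Fermat's little theorem: if p is prime and gcd(a,p)=1, then a^(p-1) ≡ 1 (mod p)
p = 5 is prime, gcd(2,5) = 1
Reduce exponent: 31 mod 4 = 3
So 2^31 ≡ 2^3 (mod 5)
2^3 mod 5 = 3

2^31 ≡ 3 (mod 5)


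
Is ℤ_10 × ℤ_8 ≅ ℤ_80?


Comparing ℤ_10 × ℤ_8 and ℤ_80:
gcd(10,8) = 2 ≠ 1. Max element order in ℤ_10×ℤ_8 is lcm(10,8) = 40 < 80, so it has no element of order 80

No, ℤ_10 × ℤ_8 ≇ ℤ_80


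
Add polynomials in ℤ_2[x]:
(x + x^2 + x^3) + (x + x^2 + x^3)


Add coefficients mod 2:
x^0: 0 + 0 = 0 (mod 2)
x^1: 1 + 1 = 0 (mod 2)
x^2: 1 + 1 = 0 (mod 2)
x^3: 1 + 1 = 0 (mod 2)
Result: 0

f + g = 0


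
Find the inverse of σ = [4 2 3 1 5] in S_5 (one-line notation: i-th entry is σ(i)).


To find σ⁻¹, swap domain and range:
σ(1) = 4 → σ⁻¹(4) = 1
σ(2) = 2 → σ⁻¹(2) = 2
σ(3) = 3 → σ⁻¹(3) = 3
σ(4) = 1 → σ⁻¹(1) = 4
σ(5) = 5 → σ⁻¹(5) = 5

σ⁻¹ = [4 2 3 1 5]


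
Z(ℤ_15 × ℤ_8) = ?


Z(G) = {g ∈ G | gx = xg for all x ∈ G}
Direct product of abelian groups is abelian, so Z(G) = G

Z(ℤ_15 × ℤ_8) = ℤ_15 × ℤ_8


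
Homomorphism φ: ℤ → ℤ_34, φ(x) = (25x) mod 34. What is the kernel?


Kernel = preimage of identity
ker(φ) = {x ∈ ℤ : 25x ≡ 0 (mod 34)}. gcd(25,34) = 1, so 25x ≡ 0 (mod 34) ⟺ x ≡ 0 (mod 34/1 = 34). Hence ker(φ) = 34ℤ

ker(φ) = 34ℤ


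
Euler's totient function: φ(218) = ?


Factor n: 218 = 2 × 109
φ(n) = n · ∏(1 - 1/p) over distinct primes p | n
φ(218) = 218 · (1 - 1/2) · (1 - 1/109) = 108

φ(218) = 108


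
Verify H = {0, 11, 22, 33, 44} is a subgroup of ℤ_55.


Subgroup test for H = {0, 11, 22, 33, 44} in (ℤ_55, +):
(1) 0 ∈ H? Yes
(2) Closure: for all a,b ∈ H, (a+b) mod 55 ∈ H? Yes
(3) Inverses: for all a ∈ H, -a mod 55 ∈ H? Yes

Yes, H is a subgroup of ℤ_55


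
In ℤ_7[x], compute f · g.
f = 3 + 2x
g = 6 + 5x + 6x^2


Expand and collect like terms; reduce coefficients mod 7:
x^0: 3·6 = 18 ≡ 4 (mod 7)
x^1: 3·5 + 2·6 = 27 ≡ 6 (mod 7)
x^2: 3·6 + 2·5 = 28 ≡ 0 (mod 7)
x^3: 2·6 = 12 ≡ 5 (mod 7)
Result: 4 + 6x + 5x^3

f · g = 4 + 6x + 5x^3


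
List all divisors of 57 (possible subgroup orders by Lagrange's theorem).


Lagrange's theorem: |H| divides |G|
|G| = 57
Divisors of 57: 1, 3, 19, 57

Possible subgroup orders: {1, 3, 19, 57}


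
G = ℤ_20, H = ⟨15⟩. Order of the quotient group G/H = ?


|⟨15⟩| = n / gcd(15, 20) = 20 / 5 = 4
H is normal (ℤ_20 is abelian).
|G/H| = |G| / |H| = 20 / 4 = 5

|G/H| = 5


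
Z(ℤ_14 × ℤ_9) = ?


Z(G) = {g ∈ G | gx = xg for all x ∈ G}
Direct product of abelian groups is abelian, so Z(G) = G

Z(ℤ_14 × ℤ_9) = ℤ_14 × ℤ_9


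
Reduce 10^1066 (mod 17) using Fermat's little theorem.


Fermat's little theorem: if p is prime and gcd(a,p)=1, then a^(p-1) ≡ 1 (mod p)
p = 17 is prime, gcd(10,17) = 1
Reduce exponent: 1066 mod 16 = 10
So 10^1066 ≡ 10^10 (mod 17)
10^10 mod 17 = 2

10^1066 ≡ 2 (mod 17)


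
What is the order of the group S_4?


|S_n| = n! (number of permutations of n symbols)
|S_4| = 4! = 24

|S_4| = 24


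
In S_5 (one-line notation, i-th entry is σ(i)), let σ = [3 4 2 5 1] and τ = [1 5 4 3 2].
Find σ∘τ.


σ∘τ: apply τ first, then σ
1 →τ 1 →σ 3
2 →τ 5 →σ 1
3 →τ 4 →σ 5
4 →τ 3 →σ 2
5 →τ 2 →σ 4

σ∘τ = [3 1 5 2 4]


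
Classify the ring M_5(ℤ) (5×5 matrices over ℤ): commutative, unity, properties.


Matrix multiplication is non-commutative for n ≥ 2; the identity matrix I is the unity; singular matrices give zero divisors, so not an integral domain
Commutative: No
Integral domain: No
Has unity: Yes

M_5(ℤ) (5×5 matrices over ℤ): Commutative=No, Unity=Yes


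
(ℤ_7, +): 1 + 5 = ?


Operation: addition mod 7
1 + 5 = (a + b) mod 7 with a = 1, b = 5

1 + 5 = 6


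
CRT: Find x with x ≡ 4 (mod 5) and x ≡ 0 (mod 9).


m₁ = 5, m₂ = 9, gcd = 1, so CRT applies. M = m₁·m₂ = 45
Let M₁ = M/m₁ = 9, M₂ = M/m₂ = 5
Find y₁ ≡ M₁⁻¹ (mod m₁): 9⁻¹ ≡ 4 (mod 5)
Find y₂ ≡ M₂⁻¹ (mod m₂): 5⁻¹ ≡ 2 (mod 9)
x = a₁·M₁·y₁ + a₂·M₂·y₂ = 4·9·4 + 0·5·2 = 144
Reduce mod 45: x ≡ 9
Check: 9 mod 5 = 4 ✓, 9 mod 9 = 0 ✓

x ≡ 9 (mod 45)


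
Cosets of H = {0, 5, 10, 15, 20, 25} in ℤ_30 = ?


H = {0, 5, 10, 15, 20, 25}, |H| = 6
Number of cosets = |G|/|H| = 30/6 = 5
0 + H = {0, 5, 10, 15, 20, 25}
1 + H = {1, 6, 11, 16, 21, 26}
2 + H = {2, 7, 12, 17, 22, 27}
3 + H = {3, 8, 13, 18, 23, 28}
4 + H = {4, 9, 14, 19, 24, 29}

Cosets: 0+H={0,5,10,15,20,25}; 1+H={1,6,11,16,21,26}; 2+H={2,7,12,17,22,27}; 3+H={3,8,13,18,23,28}; 4+H={4,9,14,19,24,29}


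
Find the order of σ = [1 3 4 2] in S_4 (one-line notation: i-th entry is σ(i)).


Cycle decomposition: (2 3 4)
Cycle lengths: 3
Order = lcm(3) = 3

ord(σ) = 3


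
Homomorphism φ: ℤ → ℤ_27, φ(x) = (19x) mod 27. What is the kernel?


Kernel = preimage of identity
ker(φ) = {x ∈ ℤ : 19x ≡ 0 (mod 27)}. gcd(19,27) = 1, so 19x ≡ 0 (mod 27) ⟺ x ≡ 0 (mod 27/1 = 27). Hence ker(φ) = 27ℤ

ker(φ) = 27ℤ


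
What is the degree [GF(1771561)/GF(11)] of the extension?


GF(1771561) = GF(11^6), so the extension degree is 6

[GF(1771561)/GF(11)] = 6


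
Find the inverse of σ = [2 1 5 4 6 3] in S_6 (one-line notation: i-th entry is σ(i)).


To find σ⁻¹, swap domain and range:
σ(1) = 2 → σ⁻¹(2) = 1
σ(2) = 1 → σ⁻¹(1) = 2
σ(3) = 5 → σ⁻¹(5) = 3
σ(4) = 4 → σ⁻¹(4) = 4
σ(5) = 6 → σ⁻¹(6) = 5
σ(6) = 3 → σ⁻¹(3) = 6

σ⁻¹ = [2 1 6 4 3 5]


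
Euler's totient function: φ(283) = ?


Factor n: 283 = 283
φ(n) = n · ∏(1 - 1/p) over distinct primes p | n
φ(283) = 283 · (1 - 1/283) = 282

φ(283) = 282


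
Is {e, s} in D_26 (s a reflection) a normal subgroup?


H = {e, s} in D_26 (s a reflection)
r·s·r⁻¹ = sr⁻² ≠ s for n ≥ 3, so {e, s} is not closed under conjugation

No, not a normal subgroup


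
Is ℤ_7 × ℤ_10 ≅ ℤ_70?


Comparing ℤ_7 × ℤ_10 and ℤ_70:
gcd(7,10) = 1, so ℤ_7 × ℤ_10 ≅ ℤ_70 (CRT)

Yes, ℤ_7 × ℤ_10 ≅ ℤ_70


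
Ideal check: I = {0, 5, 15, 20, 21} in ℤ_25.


Check ideal conditions for I = {0, 5, 15, 20, 21} in ℤ_25:
(1) I is an additive subgroup? No
(2) For r ∈ ℤ_25 and a ∈ I: r·a ∈ I? No  [counterexample: r=2, a=5, r·a mod 25 = 10 ∉ I]

No, I is not an ideal of ℤ_25


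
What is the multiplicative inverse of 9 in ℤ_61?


Use the extended Euclidean algorithm to write 1 = 9·s + 61·t; then s mod 61 is the inverse.
Euclidean algorithm:
  9 = 0·61 + 9
  61 = 6·9 + 7
  9 = 1·7 + 2
  7 = 3·2 + 1
  2 = 2·1 + 0
gcd(9,61) = 1
Back-substitution gives: 9·(-27) + 61·(4) = 1
So 9⁻¹ ≡ -27 ≡ 34 (mod 61)
Check: 9 × 34 = 306 ≡ 1 (mod 61) ✓

9⁻¹ ≡ 34 (mod 61)


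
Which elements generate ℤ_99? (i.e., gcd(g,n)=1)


g generates ℤ_n iff gcd(g,n) = 1
Prime factors of 99: 3, 11
Generators are g ∈ {1,...,98} not divisible by any of these primes.
Generators: {1, 2, 4, 5, 7, 8, 10, 13, 14, 16, 17, 19, 20, 23, 25, 26, 28, 29, 31, 32, 34, 35, 37, 38, 40, 41, 43, 46, 47, 49, 50, 52, 53, 56, 58, 59, 61, 62, 64, 65, 67, 68, 70, 71, 73, 74, 76, 79, 80, 82, 83, 85, 86, 89, 91, 92, 94, 95, 97, 98}
Number of generators = φ(99) = 60

Generators of ℤ_99 = {1, 2, 4, 5, 7, 8, 10, 13, 14, 16, 17, 19, 20, 23, 25, 26, 28, 29, 31, 32, 34, 35, 37, 38, 40, 41, 43, 46, 47, 49, 50, 52, 53, 56, 58, 59, 61, 62, 64, 65, 67, 68, 70, 71, 73, 74, 76, 79, 80, 82, 83, 85, 86, 89, 91, 92, 94, 95, 97, 98}


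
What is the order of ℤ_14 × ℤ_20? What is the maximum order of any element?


|ℤ_14 × ℤ_20| = 14 × 20 = 280
Max element order = lcm(14,20) = 140
Cyclic? No (gcd=2)

|ℤ_14×ℤ_20| = 280, max element order = 140


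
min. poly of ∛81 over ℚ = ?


∛81 satisfies x³ - 81 = 0, irreducible over ℚ (no rational root; 81 is not a perfect cube)

Minimal polynomial: x³ - 81


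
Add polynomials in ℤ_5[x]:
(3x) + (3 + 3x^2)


Add coefficients mod 5:
x^0: 0 + 3 = 3 (mod 5)
x^1: 3 + 0 = 3 (mod 5)
x^2: 0 + 3 = 3 (mod 5)
Result: 3 + 3x + 3x^2

f + g = 3 + 3x + 3x^2


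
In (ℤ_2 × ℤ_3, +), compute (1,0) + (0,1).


Operation: componentwise addition mod (2, 3)
(1,0) + (0,1) = ((a₁+b₁) mod 2, (a₂+b₂) mod 3) with a = (1,0), b = (0,1)

(1,0) + (0,1) = (1,1)


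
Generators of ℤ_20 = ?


g generates ℤ_n iff gcd(g,n) = 1
Prime factors of 20: 2, 5
Generators are g ∈ {1,...,19} not divisible by any of these primes.
Generators: {1, 3, 7, 9, 11, 13, 17, 19}
Number of generators = φ(20) = 8

Generators of ℤ_20 = {1, 3, 7, 9, 11, 13, 17, 19}


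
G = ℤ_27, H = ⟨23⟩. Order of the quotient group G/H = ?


|⟨23⟩| = n / gcd(23, 27) = 27 / 1 = 27
H is normal (ℤ_27 is abelian).
|G/H| = |G| / |H| = 27 / 27 = 1

|G/H| = 1


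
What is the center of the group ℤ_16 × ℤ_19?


Z(G) = {g ∈ G | gx = xg for all x ∈ G}
Direct product of abelian groups is abelian, so Z(G) = G

Z(ℤ_16 × ℤ_19) = ℤ_16 × ℤ_19


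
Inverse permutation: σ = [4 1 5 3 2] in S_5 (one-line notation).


To find σ⁻¹, swap domain and range:
σ(1) = 4 → σ⁻¹(4) = 1
σ(2) = 1 → σ⁻¹(1) = 2
σ(3) = 5 → σ⁻¹(5) = 3
σ(4) = 3 → σ⁻¹(3) = 4
σ(5) = 2 → σ⁻¹(2) = 5

σ⁻¹ = [2 5 4 1 3]


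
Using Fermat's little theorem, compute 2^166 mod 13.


Fermat's little theorem: if p is prime and gcd(a,p)=1, then a^(p-1) ≡ 1 (mod p)
p = 13 is prime, gcd(2,13) = 1
Reduce exponent: 166 mod 12 = 10
So 2^166 ≡ 2^10 (mod 13)
2^10 mod 13 = 10

2^166 ≡ 10 (mod 13)


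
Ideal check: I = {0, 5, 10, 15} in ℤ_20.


Check ideal conditions for I = {0, 5, 10, 15} in ℤ_20:
(1) I is an additive subgroup? Yes
(2) For r ∈ ℤ_20 and a ∈ I: r·a ∈ I? Yes

Yes, I is an ideal of ℤ_20


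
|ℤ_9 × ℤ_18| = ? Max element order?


|ℤ_9 × ℤ_18| = 9 × 18 = 162
Max element order = lcm(9,18) = 18
Cyclic? No (gcd=9)

|ℤ_9×ℤ_18| = 162, max element order = 18


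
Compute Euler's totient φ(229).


Factor n: 229 = 229
φ(n) = n · ∏(1 - 1/p) over distinct primes p | n
φ(229) = 229 · (1 - 1/229) = 228

φ(229) = 228


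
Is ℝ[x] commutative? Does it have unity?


Polynomial ring over ℝ (an integral domain) is a commutative integral domain with unity 1
Commutative: Yes
Integral domain: Yes
Has unity: Yes

ℝ[x]: Commutative=Yes, Unity=Yes


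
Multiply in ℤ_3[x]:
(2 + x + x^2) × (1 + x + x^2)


Expand and collect like terms; reduce coefficients mod 3:
x^0: 2·1 = 2 ≡ 2 (mod 3)
x^1: 2·1 + 1·1 = 3 ≡ 0 (mod 3)
x^2: 2·1 + 1·1 + 1·1 = 4 ≡ 1 (mod 3)
x^3: 1·1 + 1·1 = 2 ≡ 2 (mod 3)
x^4: 1·1 = 1 ≡ 1 (mod 3)
Result: 2 + x^2 + 2x^3 + x^4

f · g = 2 + x^2 + 2x^3 + x^4


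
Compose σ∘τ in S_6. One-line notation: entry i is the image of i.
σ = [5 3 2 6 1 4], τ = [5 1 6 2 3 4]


σ∘τ: apply τ first, then σ
1 →τ 5 →σ 1
2 →τ 1 →σ 5
3 →τ 6 →σ 4
4 →τ 2 →σ 3
5 →τ 3 →σ 2
6 →τ 4 →σ 6

σ∘τ = [1 5 4 3 2 6]


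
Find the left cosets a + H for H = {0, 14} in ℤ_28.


H = {0, 14}, |H| = 2
Number of cosets = |G|/|H| = 28/2 = 14
0 + H = {0, 14}
1 + H = {1, 15}
2 + H = {2, 16}
3 + H = {3, 17}
4 + H = {4, 18}
5 + H = {5, 19}
6 + H = {6, 20}
7 + H = {7, 21}
8 + H = {8, 22}
9 + H = {9, 23}
10 + H = {10, 24}
11 + H = {11, 25}
12 + H = {12, 26}
13 + H = {13, 27}

Cosets: 0+H={0,14}; 1+H={1,15}; 2+H={2,16}; 3+H={3,17}; 4+H={4,18}; 5+H={5,19}; 6+H={6,20}; 7+H={7,21}; 8+H={8,22}; 9+H={9,23}; 10+H={10,24}; 11+H={11,25}; 12+H={12,26}; 13+H={13,27}


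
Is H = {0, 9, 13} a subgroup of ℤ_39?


Subgroup test for H = {0, 9, 13} in (ℤ_39, +):
(1) 0 ∈ H? Yes
(2) Closure: for all a,b ∈ H, (a+b) mod 39 ∈ H? No  [counterexample: 9 + 9 = 18 ∉ H]
(3) Inverses: for all a ∈ H, -a mod 39 ∈ H? No

No, H is not a subgroup of ℤ_39


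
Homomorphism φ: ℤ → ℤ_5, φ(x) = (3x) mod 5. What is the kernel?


Kernel = preimage of identity
ker(φ) = {x ∈ ℤ : 3x ≡ 0 (mod 5)}. gcd(3,5) = 1, so 3x ≡ 0 (mod 5) ⟺ x ≡ 0 (mod 5/1 = 5). Hence ker(φ) = 5ℤ

ker(φ) = 5ℤ


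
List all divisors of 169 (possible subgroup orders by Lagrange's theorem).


Lagrange's theorem: |H| divides |G|
|G| = 169
Divisors of 169: 1, 13, 169

Possible subgroup orders: {1, 13, 169}


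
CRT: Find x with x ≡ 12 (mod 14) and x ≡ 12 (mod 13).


m₁ = 14, m₂ = 13, gcd = 1, so CRT applies. M = m₁·m₂ = 182
Let M₁ = M/m₁ = 13, M₂ = M/m₂ = 14
Find y₁ ≡ M₁⁻¹ (mod m₁): 13⁻¹ ≡ 13 (mod 14)
Find y₂ ≡ M₂⁻¹ (mod m₂): 14⁻¹ ≡ 1 (mod 13)
x = a₁·M₁·y₁ + a₂·M₂·y₂ = 12·13·13 + 12·14·1 = 2196
Reduce mod 182: x ≡ 12
Check: 12 mod 14 = 12 ✓, 12 mod 13 = 12 ✓

x ≡ 12 (mod 182)


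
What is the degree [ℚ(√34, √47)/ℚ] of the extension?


[ℚ(√34,√47):ℚ] = [ℚ(√34,√47):ℚ(√34)]·[ℚ(√34):ℚ] = 2·2 = 4

[ℚ(√34, √47)/ℚ] = 4


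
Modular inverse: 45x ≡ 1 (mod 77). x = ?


Use the extended Euclidean algorithm to write 1 = 45·s + 77·t; then s mod 77 is the inverse.
Euclidean algorithm:
  45 = 0·77 + 45
  77 = 1·45 + 32
  45 = 1·32 + 13
  32 = 2·13 + 6
  13 = 2·6 + 1
  6 = 6·1 + 0
gcd(45,77) = 1
Back-substitution gives: 45·(12) + 77·(-7) = 1
So 45⁻¹ ≡ 12 ≡ 12 (mod 77)
Check: 45 × 12 = 540 ≡ 1 (mod 77) ✓

45⁻¹ ≡ 12 (mod 77)


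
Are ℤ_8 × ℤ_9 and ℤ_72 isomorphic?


Comparing ℤ_8 × ℤ_9 and ℤ_72:
gcd(8,9) = 1, so ℤ_8 × ℤ_9 ≅ ℤ_72 (CRT)

Yes, ℤ_8 × ℤ_9 ≅ ℤ_72


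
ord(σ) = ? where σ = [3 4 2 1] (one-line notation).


Cycle decomposition: (1 3 2 4)
Cycle lengths: 4
Order = lcm(4) = 4

ord(σ) = 4


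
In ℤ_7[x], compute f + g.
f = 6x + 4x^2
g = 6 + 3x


Add coefficients mod 7:
x^0: 0 + 6 = 6 (mod 7)
x^1: 6 + 3 = 2 (mod 7)
x^2: 4 + 0 = 4 (mod 7)
Result: 6 + 2x + 4x^2

f + g = 6 + 2x + 4x^2


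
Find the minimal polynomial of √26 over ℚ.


√26 satisfies x² - 26 = 0, irreducible over ℚ since 26 is squarefree

Minimal polynomial: x² - 26


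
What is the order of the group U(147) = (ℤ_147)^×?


U(n) is the group of units mod n; |U(n)| = φ(n)
|U(147)| = φ(147) = 84

|U(147) = (ℤ_147)^×| = 84


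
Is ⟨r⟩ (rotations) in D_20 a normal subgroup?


H = ⟨r⟩ (rotations) in D_20
The rotation subgroup ⟨r⟩ has index 2 in D_20, so it is normal

Yes, normal subgroup


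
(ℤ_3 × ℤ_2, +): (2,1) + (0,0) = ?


Operation: componentwise addition mod (3, 2)
(2,1) + (0,0) = ((a₁+b₁) mod 3, (a₂+b₂) mod 2) with a = (2,1), b = (0,0)

(2,1) + (0,0) = (2,1)


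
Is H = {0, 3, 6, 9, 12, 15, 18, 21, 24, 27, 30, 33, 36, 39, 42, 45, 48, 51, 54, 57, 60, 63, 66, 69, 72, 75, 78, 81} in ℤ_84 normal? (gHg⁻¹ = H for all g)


H = {0, 3, 6, 9, 12, 15, 18, 21, 24, 27, 30, 33, 36, 39, 42, 45, 48, 51, 54, 57, 60, 63, 66, 69, 72, 75, 78, 81} in ℤ_84
ℤ_84 is abelian; every subgroup of an abelian group is normal

Yes, normal subgroup


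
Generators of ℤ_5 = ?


g generates ℤ_n iff gcd(g,n) = 1
Checking each g ∈ {1,...,4}:
gcd(1,5) = 1
gcd(2,5) = 1
gcd(3,5) = 1
gcd(4,5) = 1
Generators: {1, 2, 3, 4}
Number of generators = φ(5) = 4

Generators of ℤ_5 = {1, 2, 3, 4}


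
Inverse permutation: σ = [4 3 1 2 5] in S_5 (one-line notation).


To find σ⁻¹, swap domain and range:
σ(1) = 4 → σ⁻¹(4) = 1
σ(2) = 3 → σ⁻¹(3) = 2
σ(3) = 1 → σ⁻¹(1) = 3
σ(4) = 2 → σ⁻¹(2) = 4
σ(5) = 5 → σ⁻¹(5) = 5

σ⁻¹ = [3 4 2 1 5]


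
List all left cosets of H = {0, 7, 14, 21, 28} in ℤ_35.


H = {0, 7, 14, 21, 28}, |H| = 5
Number of cosets = |G|/|H| = 35/5 = 7
0 + H = {0, 7, 14, 21, 28}
1 + H = {1, 8, 15, 22, 29}
2 + H = {2, 9, 16, 23, 30}
3 + H = {3, 10, 17, 24, 31}
4 + H = {4, 11, 18, 25, 32}
5 + H = {5, 12, 19, 26, 33}
6 + H = {6, 13, 20, 27, 34}

Cosets: 0+H={0,7,14,21,28}; 1+H={1,8,15,22,29}; 2+H={2,9,16,23,30}; 3+H={3,10,17,24,31}; 4+H={4,11,18,25,32}; 5+H={5,12,19,26,33}; 6+H={6,13,20,27,34}


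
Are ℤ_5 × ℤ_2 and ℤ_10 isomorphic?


Comparing ℤ_5 × ℤ_2 and ℤ_10:
gcd(5,2) = 1, so ℤ_5 × ℤ_2 ≅ ℤ_10 (CRT)

Yes, ℤ_5 × ℤ_2 ≅ ℤ_10


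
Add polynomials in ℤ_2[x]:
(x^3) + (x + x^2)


Add coefficients mod 2:
x^0: 0 + 0 = 0 (mod 2)
x^1: 0 + 1 = 1 (mod 2)
x^2: 0 + 1 = 1 (mod 2)
x^3: 1 + 0 = 1 (mod 2)
Result: x + x^2 + x^3

f + g = x + x^2 + x^3


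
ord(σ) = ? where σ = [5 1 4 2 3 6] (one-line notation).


Cycle decomposition: (1 5 3 4 2)
Cycle lengths: 5
Order = lcm(5) = 5

ord(σ) = 5


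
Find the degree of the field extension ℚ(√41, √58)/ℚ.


[ℚ(√41,√58):ℚ] = [ℚ(√41,√58):ℚ(√41)]·[ℚ(√41):ℚ] = 2·2 = 4

[ℚ(√41, √58)/ℚ] = 4


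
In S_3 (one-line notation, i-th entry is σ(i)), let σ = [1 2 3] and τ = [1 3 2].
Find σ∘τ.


σ∘τ: apply τ first, then σ
1 →τ 1 →σ 1
2 →τ 3 →σ 3
3 →τ 2 →σ 2

σ∘τ = [1 3 2]


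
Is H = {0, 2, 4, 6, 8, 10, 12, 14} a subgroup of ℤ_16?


Subgroup test for H = {0, 2, 4, 6, 8, 10, 12, 14} in (ℤ_16, +):
(1) 0 ∈ H? Yes
(2) Closure: for all a,b ∈ H, (a+b) mod 16 ∈ H? Yes
(3) Inverses: for all a ∈ H, -a mod 16 ∈ H? Yes

Yes, H is a subgroup of ℤ_16


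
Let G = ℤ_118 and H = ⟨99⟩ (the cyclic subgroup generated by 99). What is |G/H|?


|⟨99⟩| = n / gcd(99, 118) = 118 / 1 = 118
H is normal (ℤ_118 is abelian).
|G/H| = |G| / |H| = 118 / 118 = 1

|G/H| = 1


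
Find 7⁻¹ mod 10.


Use the extended Euclidean algorithm to write 1 = 7·s + 10·t; then s mod 10 is the inverse.
Euclidean algorithm:
  7 = 0·10 + 7
  10 = 1·7 + 3
  7 = 2·3 + 1
  3 = 3·1 + 0
gcd(7,10) = 1
Back-substitution gives: 7·(3) + 10·(-2) = 1
So 7⁻¹ ≡ 3 ≡ 3 (mod 10)
Check: 7 × 3 = 21 ≡ 1 (mod 10) ✓

7⁻¹ ≡ 3 (mod 10)


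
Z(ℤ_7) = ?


Z(G) = {g ∈ G | gx = xg for all x ∈ G}
ℤ_7 is abelian, so Z(G) = G

Z(ℤ_7) = ℤ_7


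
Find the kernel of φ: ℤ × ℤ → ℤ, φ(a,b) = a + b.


Kernel = preimage of identity
ker(φ) = {(a,b) ∈ ℤ² | a+b = 0} = {(a,-a) | a ∈ ℤ}

ker(φ) = {(a,-a) | a ∈ ℤ}


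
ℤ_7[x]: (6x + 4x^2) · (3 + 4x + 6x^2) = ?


Expand and collect like terms; reduce coefficients mod 7:
x^0: 0·3 = 0 ≡ 0 (mod 7)
x^1: 0·4 + 6·3 = 18 ≡ 4 (mod 7)
x^2: 0·6 + 6·4 + 4·3 = 36 ≡ 1 (mod 7)
x^3: 6·6 + 4·4 = 52 ≡ 3 (mod 7)
x^4: 4·6 = 24 ≡ 3 (mod 7)
Result: 4x + x^2 + 3x^3 + 3x^4

f · g = 4x + x^2 + 3x^3 + 3x^4


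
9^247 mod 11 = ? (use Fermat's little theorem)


Fermat's little theorem: if p is prime and gcd(a,p)=1, then a^(p-1) ≡ 1 (mod p)
p = 11 is prime, gcd(9,11) = 1
Reduce exponent: 247 mod 10 = 7
So 9^247 ≡ 9^7 (mod 11)
9^7 mod 11 = 4

9^247 ≡ 4 (mod 11)


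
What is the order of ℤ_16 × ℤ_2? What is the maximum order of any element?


|ℤ_16 × ℤ_2| = 16 × 2 = 32
Max element order = lcm(16,2) = 16
Cyclic? No (gcd=2)

|ℤ_16×ℤ_2| = 32, max element order = 16


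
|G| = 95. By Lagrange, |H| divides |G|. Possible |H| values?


Lagrange's theorem: |H| divides |G|
|G| = 95
Divisors of 95: 1, 5, 19, 95

Possible subgroup orders: {1, 5, 19, 95}


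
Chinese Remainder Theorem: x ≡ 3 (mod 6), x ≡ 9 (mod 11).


m₁ = 6, m₂ = 11, gcd = 1, so CRT applies. M = m₁·m₂ = 66
Let M₁ = M/m₁ = 11, M₂ = M/m₂ = 6
Find y₁ ≡ M₁⁻¹ (mod m₁): 11⁻¹ ≡ 5 (mod 6)
Find y₂ ≡ M₂⁻¹ (mod m₂): 6⁻¹ ≡ 2 (mod 11)
x = a₁·M₁·y₁ + a₂·M₂·y₂ = 3·11·5 + 9·6·2 = 273
Reduce mod 66: x ≡ 9
Check: 9 mod 6 = 3 ✓, 9 mod 11 = 9 ✓

x ≡ 9 (mod 66)


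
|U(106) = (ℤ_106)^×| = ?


U(n) is the group of units mod n; |U(n)| = φ(n)
|U(106)| = φ(106) = 52

|U(106) = (ℤ_106)^×| = 52


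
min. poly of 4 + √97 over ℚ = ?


Let α = 4 + √97. Then α - 4 = √97, so (α - 4)² = 97, giving α² - 8α - 81 = 0. Degree 2 and α ∉ ℚ, so this is the minimal polynomial.

Minimal polynomial: x² - 8x - 81


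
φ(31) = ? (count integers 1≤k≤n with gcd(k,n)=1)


Factor n: 31 = 31
φ(n) = n · ∏(1 - 1/p) over distinct primes p | n
φ(31) = 31 · (1 - 1/31) = 30

φ(31) = 30


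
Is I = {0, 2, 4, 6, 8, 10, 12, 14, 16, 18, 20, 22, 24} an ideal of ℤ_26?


Check ideal conditions for I = {0, 2, 4, 6, 8, 10, 12, 14, 16, 18, 20, 22, 24} in ℤ_26:
(1) I is an additive subgroup? Yes
(2) For r ∈ ℤ_26 and a ∈ I: r·a ∈ I? Yes

Yes, I is an ideal of ℤ_26


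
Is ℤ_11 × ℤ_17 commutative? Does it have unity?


Direct product ring; commutative with unity (1,1); but (1,0)·(0,1) = (0,0) gives zero divisors, so not an integral domain
Commutative: Yes
Integral domain: No
Has unity: Yes

ℤ_11 × ℤ_17: Commutative=Yes, Unity=Yes


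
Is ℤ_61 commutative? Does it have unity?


ℤ_61 is a commutative ring with unity 1; 61 is prime, so ℤ_61 is a field (hence an integral domain)
Commutative: Yes
Integral domain: Yes
Has unity: Yes

ℤ_61: Commutative=Yes, Unity=Yes


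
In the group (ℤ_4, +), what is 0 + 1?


Operation: addition mod 4
0 + 1 = (a + b) mod 4 with a = 0, b = 1

0 + 1 = 1


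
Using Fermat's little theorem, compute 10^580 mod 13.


Fermat's little theorem: if p is prime and gcd(a,p)=1, then a^(p-1) ≡ 1 (mod p)
p = 13 is prime, gcd(10,13) = 1
Reduce exponent: 580 mod 12 = 4
So 10^580 ≡ 10^4 (mod 13)
10^4 mod 13 = 3

10^580 ≡ 3 (mod 13)


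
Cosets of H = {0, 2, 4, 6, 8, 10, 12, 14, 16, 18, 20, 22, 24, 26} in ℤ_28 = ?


H = {0, 2, 4, 6, 8, 10, 12, 14, 16, 18, 20, 22, 24, 26}, |H| = 14
Number of cosets = |G|/|H| = 28/14 = 2
0 + H = {0, 2, 4, 6, 8, 10, 12, 14, 16, 18, 20, 22, 24, 26}
1 + H = {1, 3, 5, 7, 9, 11, 13, 15, 17, 19, 21, 23, 25, 27}

Cosets: 0+H={0,2,4,6,8,10,12,14,16,18,20,22,24,26}; 1+H={1,3,5,7,9,11,13,15,17,19,21,23,25,27}


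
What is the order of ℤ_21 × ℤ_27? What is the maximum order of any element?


|ℤ_21 × ℤ_27| = 21 × 27 = 567
Max element order = lcm(21,27) = 189
Cyclic? No (gcd=3)

|ℤ_21×ℤ_27| = 567, max element order = 189


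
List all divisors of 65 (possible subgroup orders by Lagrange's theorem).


Lagrange's theorem: |H| divides |G|
|G| = 65
Divisors of 65: 1, 5, 13, 65

Possible subgroup orders: {1, 5, 13, 65}


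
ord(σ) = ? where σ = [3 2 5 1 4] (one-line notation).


Cycle decomposition: (1 3 5 4)
Cycle lengths: 4
Order = lcm(4) = 4

ord(σ) = 4


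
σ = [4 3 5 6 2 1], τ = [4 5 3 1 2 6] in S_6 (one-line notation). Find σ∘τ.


σ∘τ: apply τ first, then σ
1 →τ 4 →σ 6
2 →τ 5 →σ 2
3 →τ 3 →σ 5
4 →τ 1 →σ 4
5 →τ 2 →σ 3
6 →τ 6 →σ 1

σ∘τ = [6 2 5 4 3 1]


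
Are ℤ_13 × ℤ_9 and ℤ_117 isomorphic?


Comparing ℤ_13 × ℤ_9 and ℤ_117:
gcd(13,9) = 1, so ℤ_13 × ℤ_9 ≅ ℤ_117 (CRT)

Yes, ℤ_13 × ℤ_9 ≅ ℤ_117


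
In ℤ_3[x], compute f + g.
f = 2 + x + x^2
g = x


Add coefficients mod 3:
x^0: 2 + 0 = 2 (mod 3)
x^1: 1 + 1 = 2 (mod 3)
x^2: 1 + 0 = 1 (mod 3)
Result: 2 + 2x + x^2

f + g = 2 + 2x + x^2


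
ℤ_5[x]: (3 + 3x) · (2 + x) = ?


Expand and collect like terms; reduce coefficients mod 5:
x^0: 3·2 = 6 ≡ 1 (mod 5)
x^1: 3·1 + 3·2 = 9 ≡ 4 (mod 5)
x^2: 3·1 = 3 ≡ 3 (mod 5)
Result: 1 + 4x + 3x^2

f · g = 1 + 4x + 3x^2


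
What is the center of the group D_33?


Z(G) = {g ∈ G | gx = xg for all x ∈ G}
For odd n, Z(D_n) = {e}: no nontrivial rotation commutes with all reflections

Z(D_33) = {e}


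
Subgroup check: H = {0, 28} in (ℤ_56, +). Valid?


Subgroup test for H = {0, 28} in (ℤ_56, +):
(1) 0 ∈ H? Yes
(2) Closure: for all a,b ∈ H, (a+b) mod 56 ∈ H? Yes
(3) Inverses: for all a ∈ H, -a mod 56 ∈ H? Yes

Yes, H is a subgroup of ℤ_56


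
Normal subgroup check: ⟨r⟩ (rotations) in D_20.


H = ⟨r⟩ (rotations) in D_20
The rotation subgroup ⟨r⟩ has index 2 in D_20, so it is normal

Yes, normal subgroup


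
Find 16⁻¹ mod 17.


Use the extended Euclidean algorithm to write 1 = 16·s + 17·t; then s mod 17 is the inverse.
Euclidean algorithm:
  16 = 0·17 + 16
  17 = 1·16 + 1
  16 = 16·1 + 0
gcd(16,17) = 1
Back-substitution gives: 16·(-1) + 17·(1) = 1
So 16⁻¹ ≡ -1 ≡ 16 (mod 17)
Check: 16 × 16 = 256 ≡ 1 (mod 17) ✓

16⁻¹ ≡ 16 (mod 17)


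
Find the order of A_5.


|A_n| = n!/2 (even permutations)
|A_5| = 5!/2 = 120/2 = 60

|A_5| = 60


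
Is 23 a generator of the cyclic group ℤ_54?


g generates ℤ_n iff gcd(g, n) = 1
gcd(23, 54) = 1
Since gcd = 1, 23 is a generator.

Yes, 23 generates ℤ_54


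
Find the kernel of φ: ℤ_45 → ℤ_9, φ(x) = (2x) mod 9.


Kernel = preimage of identity
ker(φ) = {x ∈ ℤ_45 : 2x ≡ 0 (mod 9)}. Since 9 | 45, φ is well-defined. The kernel is the cyclic subgroup ⟨9⟩ of ℤ_45 (order 5), i.e. {0, 9, 18, 27, 36}

ker(φ) = {0, 9, 18, 27, 36}


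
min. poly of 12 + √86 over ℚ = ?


Let α = 12 + √86. Then α - 12 = √86, so (α - 12)² = 86, giving α² - 24α + 58 = 0. Degree 2 and α ∉ ℚ, so this is the minimal polynomial.

Minimal polynomial: x² - 24x + 58


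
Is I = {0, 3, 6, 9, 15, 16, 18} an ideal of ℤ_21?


Check ideal conditions for I = {0, 3, 6, 9, 15, 16, 18} in ℤ_21:
(1) I is an additive subgroup? No
(2) For r ∈ ℤ_21 and a ∈ I: r·a ∈ I? No  [counterexample: r=2, a=6, r·a mod 21 = 12 ∉ I]

No, I is not an ideal of ℤ_21


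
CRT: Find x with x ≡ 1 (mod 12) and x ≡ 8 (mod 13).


m₁ = 12, m₂ = 13, gcd = 1, so CRT applies. M = m₁·m₂ = 156
Let M₁ = M/m₁ = 13, M₂ = M/m₂ = 12
Find y₁ ≡ M₁⁻¹ (mod m₁): 13⁻¹ ≡ 1 (mod 12)
Find y₂ ≡ M₂⁻¹ (mod m₂): 12⁻¹ ≡ 12 (mod 13)
x = a₁·M₁·y₁ + a₂·M₂·y₂ = 1·13·1 + 8·12·12 = 1165
Reduce mod 156: x ≡ 73
Check: 73 mod 12 = 1 ✓, 73 mod 13 = 8 ✓

x ≡ 73 (mod 156)


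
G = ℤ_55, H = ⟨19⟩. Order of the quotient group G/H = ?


|⟨19⟩| = n / gcd(19, 55) = 55 / 1 = 55
H is normal (ℤ_55 is abelian).
|G/H| = |G| / |H| = 55 / 55 = 1

|G/H| = 1


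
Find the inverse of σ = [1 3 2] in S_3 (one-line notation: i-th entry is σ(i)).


To find σ⁻¹, swap domain and range:
σ(1) = 1 → σ⁻¹(1) = 1
σ(2) = 3 → σ⁻¹(3) = 2
σ(3) = 2 → σ⁻¹(2) = 3

σ⁻¹ = [1 3 2]


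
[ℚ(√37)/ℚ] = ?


√37 has minimal polynomial x² - 37 (irreducible over ℚ since 37 is squarefree)

[ℚ(√37)/ℚ] = 2


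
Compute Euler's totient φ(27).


φ(n) = count of k ∈ {1,...,n} with gcd(k,n)=1
Coprimes to 27: {1, 2, 4, 5, 7, 8, 10, 11, 13, 14, 16, 17, 19, 20, 22, 23, 25, 26}
Count: 18

φ(27) = 18


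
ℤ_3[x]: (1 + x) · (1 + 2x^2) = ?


Expand and collect like terms; reduce coefficients mod 3:
x^0: 1·1 = 1 ≡ 1 (mod 3)
x^1: 1·0 + 1·1 = 1 ≡ 1 (mod 3)
x^2: 1·2 + 1·0 = 2 ≡ 2 (mod 3)
x^3: 1·2 = 2 ≡ 2 (mod 3)
Result: 1 + x + 2x^2 + 2x^3

f · g = 1 + x + 2x^2 + 2x^3


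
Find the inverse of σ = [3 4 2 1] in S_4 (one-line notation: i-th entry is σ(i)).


To find σ⁻¹, swap domain and range:
σ(1) = 3 → σ⁻¹(3) = 1
σ(2) = 4 → σ⁻¹(4) = 2
σ(3) = 2 → σ⁻¹(2) = 3
σ(4) = 1 → σ⁻¹(1) = 4

σ⁻¹ = [4 3 1 2]


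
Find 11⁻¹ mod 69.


Use the extended Euclidean algorithm to write 1 = 11·s + 69·t; then s mod 69 is the inverse.
Euclidean algorithm:
  11 = 0·69 + 11
  69 = 6·11 + 3
  11 = 3·3 + 2
  3 = 1·2 + 1
  2 = 2·1 + 0
gcd(11,69) = 1
Back-substitution gives: 11·(-25) + 69·(4) = 1
So 11⁻¹ ≡ -25 ≡ 44 (mod 69)
Check: 11 × 44 = 484 ≡ 1 (mod 69) ✓

11⁻¹ ≡ 44 (mod 69)


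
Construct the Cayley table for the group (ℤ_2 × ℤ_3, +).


Elements: {(0,0), (0,1), (0,2), (1,0), (1,1), (1,2)}
Operation: componentwise addition mod (2, 3)
Entry (a, b) = ((a₁+b₁) mod 2, (a₂+b₂) mod 3)

Cayley table:
      | (0,0) | (0,1) | (0,2) | (1,0) | (1,1) | (1,2)
(0,0) | (0,0) | (0,1) | (0,2) | (1,0) | (1,1) | (1,2)
(0,1) | (0,1) | (0,2) | (0,0) | (1,1) | (1,2) | (1,0)
(0,2) | (0,2) | (0,0) | (0,1) | (1,2) | (1,0) | (1,1)
(1,0) | (1,0) | (1,1) | (1,2) | (0,0) | (0,1) | (0,2)
(1,1) | (1,1) | (1,2) | (1,0) | (0,1) | (0,2) | (0,0)
(1,2) | (1,2) | (1,0) | (1,1) | (0,2) | (0,0) | (0,1)


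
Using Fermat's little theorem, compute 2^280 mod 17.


Fermat's little theorem: if p is prime and gcd(a,p)=1, then a^(p-1) ≡ 1 (mod p)
p = 17 is prime, gcd(2,17) = 1
Reduce exponent: 280 mod 16 = 8
So 2^280 ≡ 2^8 (mod 17)
2^8 mod 17 = 1

2^280 ≡ 1 (mod 17)


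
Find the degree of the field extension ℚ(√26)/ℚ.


√26 has minimal polynomial x² - 26 (irreducible over ℚ since 26 is squarefree)

[ℚ(√26)/ℚ] = 2


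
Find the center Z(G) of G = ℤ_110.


Z(G) = {g ∈ G | gx = xg for all x ∈ G}
ℤ_110 is abelian, so Z(G) = G

Z(ℤ_110) = ℤ_110


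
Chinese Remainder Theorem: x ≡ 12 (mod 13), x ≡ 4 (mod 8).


m₁ = 13, m₂ = 8, gcd = 1, so CRT applies. M = m₁·m₂ = 104
Let M₁ = M/m₁ = 8, M₂ = M/m₂ = 13
Find y₁ ≡ M₁⁻¹ (mod m₁): 8⁻¹ ≡ 5 (mod 13)
Find y₂ ≡ M₂⁻¹ (mod m₂): 13⁻¹ ≡ 5 (mod 8)
x = a₁·M₁·y₁ + a₂·M₂·y₂ = 12·8·5 + 4·13·5 = 740
Reduce mod 104: x ≡ 12
Check: 12 mod 13 = 12 ✓, 12 mod 8 = 4 ✓

x ≡ 12 (mod 104)


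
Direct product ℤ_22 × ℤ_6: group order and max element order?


|ℤ_22 × ℤ_6| = 22 × 6 = 132
Max element order = lcm(22,6) = 66
Cyclic? No (gcd=2)

|ℤ_22×ℤ_6| = 132, max element order = 66


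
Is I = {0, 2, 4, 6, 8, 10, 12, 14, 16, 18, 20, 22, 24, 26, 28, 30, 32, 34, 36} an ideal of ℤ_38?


Check ideal conditions for I = {0, 2, 4, 6, 8, 10, 12, 14, 16, 18, 20, 22, 24, 26, 28, 30, 32, 34, 36} in ℤ_38:
(1) I is an additive subgroup? Yes
(2) For r ∈ ℤ_38 and a ∈ I: r·a ∈ I? Yes

Yes, I is an ideal of ℤ_38


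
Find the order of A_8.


|A_n| = n!/2 (even permutations)
|A_8| = 8!/2 = 40320/2 = 20160

|A_8| = 20160


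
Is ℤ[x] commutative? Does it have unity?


Polynomial ring over ℤ (an integral domain) is a commutative integral domain with unity 1
Commutative: Yes
Integral domain: Yes
Has unity: Yes

ℤ[x]: Commutative=Yes, Unity=Yes


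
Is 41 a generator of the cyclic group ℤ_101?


g generates ℤ_n iff gcd(g, n) = 1
gcd(41, 101) = 1
Since gcd = 1, 41 is a generator.

Yes, 41 generates ℤ_101


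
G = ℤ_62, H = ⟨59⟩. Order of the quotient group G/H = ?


|⟨59⟩| = n / gcd(59, 62) = 62 / 1 = 62
H is normal (ℤ_62 is abelian).
|G/H| = |G| / |H| = 62 / 62 = 1

|G/H| = 1


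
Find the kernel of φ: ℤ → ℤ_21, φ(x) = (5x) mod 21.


Kernel = preimage of identity
ker(φ) = {x ∈ ℤ : 5x ≡ 0 (mod 21)}. gcd(5,21) = 1, so 5x ≡ 0 (mod 21) ⟺ x ≡ 0 (mod 21/1 = 21). Hence ker(φ) = 21ℤ

ker(φ) = 21ℤ


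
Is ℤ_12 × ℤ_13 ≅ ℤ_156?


Comparing ℤ_12 × ℤ_13 and ℤ_156:
gcd(12,13) = 1, so ℤ_12 × ℤ_13 ≅ ℤ_156 (CRT)

Yes, ℤ_12 × ℤ_13 ≅ ℤ_156


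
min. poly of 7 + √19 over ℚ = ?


Let α = 7 + √19. Then α - 7 = √19, so (α - 7)² = 19, giving α² - 14α + 30 = 0. Degree 2 and α ∉ ℚ, so this is the minimal polynomial.

Minimal polynomial: x² - 14x + 30


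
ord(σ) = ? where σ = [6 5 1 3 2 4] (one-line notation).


Cycle decomposition: (1 6 4 3) (2 5)
Cycle lengths: 4, 2
Order = lcm(4, 2) = 4

ord(σ) = 4


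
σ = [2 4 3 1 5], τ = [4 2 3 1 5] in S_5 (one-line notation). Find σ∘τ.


σ∘τ: apply τ first, then σ
1 →τ 4 →σ 1
2 →τ 2 →σ 4
3 →τ 3 →σ 3
4 →τ 1 →σ 2
5 →τ 5 →σ 5

σ∘τ = [1 4 3 2 5]


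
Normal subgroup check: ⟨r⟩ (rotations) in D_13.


H = ⟨r⟩ (rotations) in D_13
The rotation subgroup ⟨r⟩ has index 2 in D_13, so it is normal

Yes, normal subgroup


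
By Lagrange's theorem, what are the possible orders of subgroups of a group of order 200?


Lagrange's theorem: |H| divides |G|
|G| = 200
Divisors of 200: 1, 2, 4, 5, 8, 10, 20, 25, 40, 50, 100, 200

Possible subgroup orders: {1, 2, 4, 5, 8, 10, 20, 25, 40, 50, 100, 200}


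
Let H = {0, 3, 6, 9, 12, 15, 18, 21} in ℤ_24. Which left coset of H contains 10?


10 + H = {10 + h (mod 24) : h ∈ H}
10+0=10, 10+3=13, 10+6=16, 10+9=19, 10+12=22, 10+15=1, 10+18=4, 10+21=7
10 + H = {1, 4, 7, 10, 13, 16, 19, 22} = 1 + H

10 + H = {1, 4, 7, 10, 13, 16, 19, 22}


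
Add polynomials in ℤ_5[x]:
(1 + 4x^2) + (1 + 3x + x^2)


Add coefficients mod 5:
x^0: 1 + 1 = 2 (mod 5)
x^1: 0 + 3 = 3 (mod 5)
x^2: 4 + 1 = 0 (mod 5)
Result: 2 + 3x

f + g = 2 + 3x


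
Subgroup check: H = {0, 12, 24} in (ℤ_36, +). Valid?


Subgroup test for H = {0, 12, 24} in (ℤ_36, +):
(1) 0 ∈ H? Yes
(2) Closure: for all a,b ∈ H, (a+b) mod 36 ∈ H? Yes
(3) Inverses: for all a ∈ H, -a mod 36 ∈ H? Yes

Yes, H is a subgroup of ℤ_36


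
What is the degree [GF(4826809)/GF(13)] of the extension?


GF(4826809) = GF(13^6), so the extension degree is 6

[GF(4826809)/GF(13)] = 6


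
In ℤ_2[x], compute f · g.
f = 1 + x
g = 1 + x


Expand and collect like terms; reduce coefficients mod 2:
x^0: 1·1 = 1 ≡ 1 (mod 2)
x^1: 1·1 + 1·1 = 2 ≡ 0 (mod 2)
x^2: 1·1 = 1 ≡ 1 (mod 2)
Result: 1 + x^2

f · g = 1 + x^2


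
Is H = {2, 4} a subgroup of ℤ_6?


Subgroup test for H = {2, 4} in (ℤ_6, +):
(1) 0 ∈ H? No
(2) Closure: for all a,b ∈ H, (a+b) mod 6 ∈ H? No  [counterexample: 2 + 4 = 0 ∉ H]
(3) Inverses: for all a ∈ H, -a mod 6 ∈ H? Yes

No, H is not a subgroup of ℤ_6


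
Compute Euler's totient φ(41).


Factor n: 41 = 41
φ(n) = n · ∏(1 - 1/p) over distinct primes p | n
φ(41) = 41 · (1 - 1/41) = 40

φ(41) = 40


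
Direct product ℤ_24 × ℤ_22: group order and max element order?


|ℤ_24 × ℤ_22| = 24 × 22 = 528
Max element order = lcm(24,22) = 264
Cyclic? No (gcd=2)

|ℤ_24×ℤ_22| = 528, max element order = 264


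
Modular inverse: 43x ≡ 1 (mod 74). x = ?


Use the extended Euclidean algorithm to write 1 = 43·s + 74·t; then s mod 74 is the inverse.
Euclidean algorithm:
  43 = 0·74 + 43
  74 = 1·43 + 31
  43 = 1·31 + 12
  31 = 2·12 + 7
  12 = 1·7 + 5
  7 = 1·5 + 2
  5 = 2·2 + 1
  2 = 2·1 + 0
gcd(43,74) = 1
Back-substitution gives: 43·(31) + 74·(-18) = 1
So 43⁻¹ ≡ 31 ≡ 31 (mod 74)
Check: 43 × 31 = 1333 ≡ 1 (mod 74) ✓

43⁻¹ ≡ 31 (mod 74)


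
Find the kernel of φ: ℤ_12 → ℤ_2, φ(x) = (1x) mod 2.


Kernel = preimage of identity
ker(φ) = {x ∈ ℤ_12 : 1x ≡ 0 (mod 2)}. Since 2 | 12, φ is well-defined. The kernel is the cyclic subgroup ⟨2⟩ of ℤ_12 (order 6), i.e. {0, 2, 4, 6, 8, 10}

ker(φ) = {0, 2, 4, 6, 8, 10}


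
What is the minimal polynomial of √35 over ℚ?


√35 satisfies x² - 35 = 0, irreducible over ℚ since 35 is squarefree

Minimal polynomial: x² - 35


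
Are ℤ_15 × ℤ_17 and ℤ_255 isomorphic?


Comparing ℤ_15 × ℤ_17 and ℤ_255:
gcd(15,17) = 1, so ℤ_15 × ℤ_17 ≅ ℤ_255 (CRT)

Yes, ℤ_15 × ℤ_17 ≅ ℤ_255


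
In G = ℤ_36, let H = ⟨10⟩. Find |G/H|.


|⟨10⟩| = n / gcd(10, 36) = 36 / 2 = 18
H is normal (ℤ_36 is abelian).
|G/H| = |G| / |H| = 36 / 18 = 2

|G/H| = 2


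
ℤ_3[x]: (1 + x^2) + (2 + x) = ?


Add coefficients mod 3:
x^0: 1 + 2 = 0 (mod 3)
x^1: 0 + 1 = 1 (mod 3)
x^2: 1 + 0 = 1 (mod 3)
Result: x + x^2

f + g = x + x^2


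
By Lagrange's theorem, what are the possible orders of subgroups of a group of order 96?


Lagrange's theorem: |H| divides |G|
|G| = 96
Divisors of 96: 1, 2, 3, 4, 6, 8, 12, 16, 24, 32, 48, 96

Possible subgroup orders: {1, 2, 3, 4, 6, 8, 12, 16, 24, 32, 48, 96}


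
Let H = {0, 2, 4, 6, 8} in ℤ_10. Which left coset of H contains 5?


5 + H = {5 + h (mod 10) : h ∈ H}
5+0=5, 5+2=7, 5+4=9, 5+6=1, 5+8=3
5 + H = {1, 3, 5, 7, 9} = 1 + H

5 + H = {1, 3, 5, 7, 9}


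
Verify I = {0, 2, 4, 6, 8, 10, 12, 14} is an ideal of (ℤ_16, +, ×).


Check ideal conditions for I = {0, 2, 4, 6, 8, 10, 12, 14} in ℤ_16:
(1) I is an additive subgroup? Yes
(2) For r ∈ ℤ_16 and a ∈ I: r·a ∈ I? Yes

Yes, I is an ideal of ℤ_16


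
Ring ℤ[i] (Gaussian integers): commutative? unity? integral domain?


ℤ[i] is a commutative integral domain with unity 1 (in fact a Euclidean domain)
Commutative: Yes
Integral domain: Yes
Has unity: Yes

ℤ[i] (Gaussian integers): Commutative=Yes, Unity=Yes


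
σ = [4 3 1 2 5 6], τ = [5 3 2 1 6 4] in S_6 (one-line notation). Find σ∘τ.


σ∘τ: apply τ first, then σ
1 →τ 5 →σ 5
2 →τ 3 →σ 1
3 →τ 2 →σ 3
4 →τ 1 →σ 4
5 →τ 6 →σ 6
6 →τ 4 →σ 2

σ∘τ = [5 1 3 4 6 2]


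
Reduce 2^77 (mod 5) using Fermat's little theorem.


Fermat's little theorem: if p is prime and gcd(a,p)=1, then a^(p-1) ≡ 1 (mod p)
p = 5 is prime, gcd(2,5) = 1
Reduce exponent: 77 mod 4 = 1
So 2^77 ≡ 2^1 (mod 5)
2^1 mod 5 = 2

2^77 ≡ 2 (mod 5)


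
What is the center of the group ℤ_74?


Z(G) = {g ∈ G | gx = xg for all x ∈ G}
ℤ_74 is abelian, so Z(G) = G

Z(ℤ_74) = ℤ_74


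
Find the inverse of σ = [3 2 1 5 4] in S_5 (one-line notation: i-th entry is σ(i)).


To find σ⁻¹, swap domain and range:
σ(1) = 3 → σ⁻¹(3) = 1
σ(2) = 2 → σ⁻¹(2) = 2
σ(3) = 1 → σ⁻¹(1) = 3
σ(4) = 5 → σ⁻¹(5) = 4
σ(5) = 4 → σ⁻¹(4) = 5

σ⁻¹ = [3 2 1 5 4]


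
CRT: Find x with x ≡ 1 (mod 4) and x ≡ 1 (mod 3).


m₁ = 4, m₂ = 3, gcd = 1, so CRT applies. M = m₁·m₂ = 12
Let M₁ = M/m₁ = 3, M₂ = M/m₂ = 4
Find y₁ ≡ M₁⁻¹ (mod m₁): 3⁻¹ ≡ 3 (mod 4)
Find y₂ ≡ M₂⁻¹ (mod m₂): 4⁻¹ ≡ 1 (mod 3)
x = a₁·M₁·y₁ + a₂·M₂·y₂ = 1·3·3 + 1·4·1 = 13
Reduce mod 12: x ≡ 1
Check: 1 mod 4 = 1 ✓, 1 mod 3 = 1 ✓

x ≡ 1 (mod 12)


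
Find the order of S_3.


|S_n| = n! (number of permutations of n symbols)
|S_3| = 3! = 6

|S_3| = 6


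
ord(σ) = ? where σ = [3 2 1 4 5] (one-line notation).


Cycle decomposition: (1 3)
Cycle lengths: 2
Order = lcm(2) = 2

ord(σ) = 2


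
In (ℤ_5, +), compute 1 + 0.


Operation: addition mod 5
1 + 0 = (a + b) mod 5 with a = 1, b = 0

1 + 0 = 1
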